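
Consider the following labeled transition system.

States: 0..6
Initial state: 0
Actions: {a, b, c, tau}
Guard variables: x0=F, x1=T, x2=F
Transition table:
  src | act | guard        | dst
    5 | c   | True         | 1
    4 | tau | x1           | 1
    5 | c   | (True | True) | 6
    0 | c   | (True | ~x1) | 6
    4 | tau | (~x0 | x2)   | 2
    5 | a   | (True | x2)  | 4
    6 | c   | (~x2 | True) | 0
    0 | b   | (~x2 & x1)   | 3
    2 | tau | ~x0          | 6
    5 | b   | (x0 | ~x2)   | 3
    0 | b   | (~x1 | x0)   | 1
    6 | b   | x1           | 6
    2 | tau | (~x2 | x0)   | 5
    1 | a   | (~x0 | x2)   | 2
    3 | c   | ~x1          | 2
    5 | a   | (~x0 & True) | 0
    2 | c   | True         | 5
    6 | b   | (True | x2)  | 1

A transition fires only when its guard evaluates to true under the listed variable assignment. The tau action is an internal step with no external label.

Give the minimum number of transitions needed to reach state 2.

BFS to 2:
  Layer 0: {0}
  Layer 1: {3,6}
  Layer 2: {1}
  Layer 3: {2}
depth(2)=3, e.g. c·b·a

Answer: 3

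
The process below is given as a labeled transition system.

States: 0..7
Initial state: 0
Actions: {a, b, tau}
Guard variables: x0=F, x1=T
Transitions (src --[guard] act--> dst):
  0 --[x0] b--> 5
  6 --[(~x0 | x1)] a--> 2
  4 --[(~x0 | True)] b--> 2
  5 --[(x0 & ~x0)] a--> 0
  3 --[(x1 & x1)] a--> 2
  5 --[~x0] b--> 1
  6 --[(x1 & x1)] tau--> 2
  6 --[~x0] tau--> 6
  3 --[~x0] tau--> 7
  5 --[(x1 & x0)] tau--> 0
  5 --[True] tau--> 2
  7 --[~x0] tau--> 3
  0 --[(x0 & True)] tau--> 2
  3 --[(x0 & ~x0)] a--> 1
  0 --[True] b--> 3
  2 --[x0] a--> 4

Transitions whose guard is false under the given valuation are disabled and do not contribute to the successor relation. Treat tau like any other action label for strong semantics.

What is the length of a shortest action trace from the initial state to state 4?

Answer: UNREACHABLE

Analysis:
Layered search for 4:
  depth 0: {0}
  depth 1: {3}
  depth 2: {2,7}
4 never appears.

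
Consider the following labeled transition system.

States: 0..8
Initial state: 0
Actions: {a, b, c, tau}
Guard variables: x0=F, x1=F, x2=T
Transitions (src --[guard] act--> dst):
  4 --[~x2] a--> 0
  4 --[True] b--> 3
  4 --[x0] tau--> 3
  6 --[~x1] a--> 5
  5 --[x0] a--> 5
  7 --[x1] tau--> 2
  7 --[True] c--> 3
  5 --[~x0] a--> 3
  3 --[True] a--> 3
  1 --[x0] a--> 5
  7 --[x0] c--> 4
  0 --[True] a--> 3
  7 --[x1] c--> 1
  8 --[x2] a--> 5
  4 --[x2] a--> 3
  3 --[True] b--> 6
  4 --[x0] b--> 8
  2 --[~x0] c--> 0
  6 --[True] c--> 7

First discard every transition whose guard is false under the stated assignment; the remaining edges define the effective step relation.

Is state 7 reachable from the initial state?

11 transition(s) survive guard evaluation.
depth 0: {0}
depth 1: {3}  now seen {0,3}
depth 2: {6}  now seen {0,3,6}
depth 3: {5,7}  now seen {0,3,5,6,7}
Reach set: {0,3,5,6,7}
trace reaching 7: a·b·c

Answer: REACHABLE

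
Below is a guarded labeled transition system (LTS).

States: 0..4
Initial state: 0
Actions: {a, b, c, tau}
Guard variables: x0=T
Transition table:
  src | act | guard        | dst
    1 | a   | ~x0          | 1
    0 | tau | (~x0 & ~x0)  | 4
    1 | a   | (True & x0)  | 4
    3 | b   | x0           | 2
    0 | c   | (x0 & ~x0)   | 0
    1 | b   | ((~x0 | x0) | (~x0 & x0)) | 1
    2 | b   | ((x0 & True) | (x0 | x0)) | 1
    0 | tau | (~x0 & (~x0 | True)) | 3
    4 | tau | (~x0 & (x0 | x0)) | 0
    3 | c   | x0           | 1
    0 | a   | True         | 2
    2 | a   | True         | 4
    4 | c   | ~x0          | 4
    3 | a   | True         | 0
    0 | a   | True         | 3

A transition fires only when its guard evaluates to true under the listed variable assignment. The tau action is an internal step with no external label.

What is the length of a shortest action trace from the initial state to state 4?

BFS to 4:
  L0 = {0}
  L1 = {2,3}
  L2 = {1,4}
4 enters at depth 2; path a·a

Answer: 2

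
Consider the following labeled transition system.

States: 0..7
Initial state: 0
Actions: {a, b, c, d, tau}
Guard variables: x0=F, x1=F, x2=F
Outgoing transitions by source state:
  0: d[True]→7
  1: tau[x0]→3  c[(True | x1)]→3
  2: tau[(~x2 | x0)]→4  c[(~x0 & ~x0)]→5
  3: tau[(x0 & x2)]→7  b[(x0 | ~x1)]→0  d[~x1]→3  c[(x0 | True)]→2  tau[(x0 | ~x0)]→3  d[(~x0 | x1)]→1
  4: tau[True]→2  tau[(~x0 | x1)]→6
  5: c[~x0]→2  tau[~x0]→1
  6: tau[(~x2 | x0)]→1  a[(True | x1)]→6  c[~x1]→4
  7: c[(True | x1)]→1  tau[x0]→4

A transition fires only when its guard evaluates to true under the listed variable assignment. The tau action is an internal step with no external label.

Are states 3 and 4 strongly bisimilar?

Compute ~ classes (split until stable):
  round 0: {{0,1,2,3,4,5,6,7}}
  round 1: {{0},{1,7},{2,5},{3},{4},{6}}
  round 2: {{0},{1},{2},{3},{4},{5},{6},{7}}
Fixed point at round 3; 8 class(es).
[3]={3}  [4]={4}

Answer: NOT BISIMILAR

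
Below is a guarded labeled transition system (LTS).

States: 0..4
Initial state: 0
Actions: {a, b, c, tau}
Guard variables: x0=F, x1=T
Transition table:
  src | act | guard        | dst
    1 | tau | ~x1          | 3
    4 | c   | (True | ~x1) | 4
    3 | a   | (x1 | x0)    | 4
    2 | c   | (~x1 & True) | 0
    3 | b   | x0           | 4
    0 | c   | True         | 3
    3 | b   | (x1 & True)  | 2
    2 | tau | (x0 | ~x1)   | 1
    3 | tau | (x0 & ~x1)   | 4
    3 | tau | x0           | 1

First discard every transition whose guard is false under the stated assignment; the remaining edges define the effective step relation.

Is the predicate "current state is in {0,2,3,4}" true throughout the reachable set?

Answer: INVARIANT HOLDS

Analysis:
Safe = {0,2,3,4}
Reachable = {0,2,3,4}
  0: ok
  2: ok
  3: ok
  4: ok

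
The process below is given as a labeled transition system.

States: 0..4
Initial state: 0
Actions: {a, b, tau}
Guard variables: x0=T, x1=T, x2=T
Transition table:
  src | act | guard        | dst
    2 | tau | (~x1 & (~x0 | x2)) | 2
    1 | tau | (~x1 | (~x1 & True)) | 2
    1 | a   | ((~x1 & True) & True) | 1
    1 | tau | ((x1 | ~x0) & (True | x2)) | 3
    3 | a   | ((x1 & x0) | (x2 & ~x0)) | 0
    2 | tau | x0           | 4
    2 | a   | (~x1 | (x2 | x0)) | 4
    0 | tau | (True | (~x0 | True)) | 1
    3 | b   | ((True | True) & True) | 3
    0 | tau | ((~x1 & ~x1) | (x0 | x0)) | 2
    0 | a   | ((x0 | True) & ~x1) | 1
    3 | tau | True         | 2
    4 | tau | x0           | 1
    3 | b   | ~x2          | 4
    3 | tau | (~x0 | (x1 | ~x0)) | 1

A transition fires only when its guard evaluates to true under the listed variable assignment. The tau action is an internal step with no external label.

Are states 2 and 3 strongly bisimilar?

Refine partition for ~:
  P[0] = {{0,1,2,3,4}}
  P[1] = {{0,1,4},{2},{3}}
  P[2] = {{0},{1},{2},{3},{4}}
stable after 3 split(s): 5 block(s)
2∈{2}, 3∈{3}

Answer: NOT BISIMILAR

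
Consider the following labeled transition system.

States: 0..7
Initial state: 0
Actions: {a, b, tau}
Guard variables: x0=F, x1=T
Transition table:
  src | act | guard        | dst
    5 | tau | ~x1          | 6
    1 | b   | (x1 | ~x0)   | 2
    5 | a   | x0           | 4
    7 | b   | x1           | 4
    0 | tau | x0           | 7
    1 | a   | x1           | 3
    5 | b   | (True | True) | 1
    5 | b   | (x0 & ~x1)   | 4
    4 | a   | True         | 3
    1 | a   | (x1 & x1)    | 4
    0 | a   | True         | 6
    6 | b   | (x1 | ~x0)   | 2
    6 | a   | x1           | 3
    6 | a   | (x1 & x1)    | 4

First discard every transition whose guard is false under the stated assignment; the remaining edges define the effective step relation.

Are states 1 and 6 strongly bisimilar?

Bisimulation quotient by refinement:
  round 0: {{0,1,2,3,4,5,6,7}}
  round 1: {{0,4},{1,6},{2,3},{5,7}}
  round 2: {{0},{1,6},{2,3},{4},{5},{7}}
stable after 3 split(s): 6 block(s)
[1]={1,6}  [6]={1,6}

Answer: BISIMILAR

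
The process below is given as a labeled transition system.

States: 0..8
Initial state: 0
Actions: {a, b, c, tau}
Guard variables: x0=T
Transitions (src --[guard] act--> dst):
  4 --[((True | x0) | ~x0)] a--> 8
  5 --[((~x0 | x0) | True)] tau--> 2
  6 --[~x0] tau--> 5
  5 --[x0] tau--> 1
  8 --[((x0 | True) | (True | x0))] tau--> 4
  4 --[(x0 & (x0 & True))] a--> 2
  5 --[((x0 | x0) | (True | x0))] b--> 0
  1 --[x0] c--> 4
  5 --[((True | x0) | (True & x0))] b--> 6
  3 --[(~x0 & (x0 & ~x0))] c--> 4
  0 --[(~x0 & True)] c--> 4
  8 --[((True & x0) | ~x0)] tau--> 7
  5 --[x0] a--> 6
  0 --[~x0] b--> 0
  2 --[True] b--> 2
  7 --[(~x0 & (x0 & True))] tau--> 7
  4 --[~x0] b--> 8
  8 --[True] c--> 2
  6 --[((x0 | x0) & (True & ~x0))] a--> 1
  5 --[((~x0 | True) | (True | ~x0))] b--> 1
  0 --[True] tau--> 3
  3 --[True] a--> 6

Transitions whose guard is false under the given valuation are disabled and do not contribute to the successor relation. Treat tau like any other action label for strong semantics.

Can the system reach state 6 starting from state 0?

Answer: REACHABLE

Working:
After dropping false guards: 15 live edges.
depth 0: {0}
depth 1: {3}  total {0,3}
depth 2: {6}  total {0,3,6}
Reachable = {0,3,6}
Path to 6: tau·a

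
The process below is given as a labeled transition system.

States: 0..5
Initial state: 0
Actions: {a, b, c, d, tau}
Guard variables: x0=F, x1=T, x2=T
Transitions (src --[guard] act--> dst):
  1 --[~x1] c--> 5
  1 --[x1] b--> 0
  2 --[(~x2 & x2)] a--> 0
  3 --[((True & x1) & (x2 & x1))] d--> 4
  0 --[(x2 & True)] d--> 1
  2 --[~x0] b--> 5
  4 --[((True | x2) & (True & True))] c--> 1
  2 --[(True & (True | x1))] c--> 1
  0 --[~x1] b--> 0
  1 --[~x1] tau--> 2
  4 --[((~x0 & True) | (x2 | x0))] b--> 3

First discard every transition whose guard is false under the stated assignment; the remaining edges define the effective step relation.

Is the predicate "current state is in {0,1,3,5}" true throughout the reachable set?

Inv-set: {0,1,3,5}
R = {0,1}
  0: safe
  1: safe

Answer: INVARIANT HOLDS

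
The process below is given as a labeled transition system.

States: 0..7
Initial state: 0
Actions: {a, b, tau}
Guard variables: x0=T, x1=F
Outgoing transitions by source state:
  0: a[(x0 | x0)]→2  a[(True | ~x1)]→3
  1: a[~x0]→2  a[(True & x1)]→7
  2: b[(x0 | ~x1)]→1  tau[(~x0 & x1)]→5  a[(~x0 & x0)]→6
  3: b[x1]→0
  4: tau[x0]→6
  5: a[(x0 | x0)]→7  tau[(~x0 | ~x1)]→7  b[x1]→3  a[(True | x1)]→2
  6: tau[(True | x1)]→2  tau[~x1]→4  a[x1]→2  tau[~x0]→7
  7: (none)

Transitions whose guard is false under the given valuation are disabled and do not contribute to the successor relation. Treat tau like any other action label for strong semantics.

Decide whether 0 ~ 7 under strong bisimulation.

Compute ~ classes (split until stable):
  P[0] = {{0,1,2,3,4,5,6,7}}
  P[1] = {{0},{1,3,7},{2},{4,6},{5}}
  P[2] = {{0},{1,3,7},{2},{4},{5},{6}}
stable after 3 split(s): 6 block(s)
class of 0: {0}; class of 7: {1,3,7}

Answer: NOT BISIMILAR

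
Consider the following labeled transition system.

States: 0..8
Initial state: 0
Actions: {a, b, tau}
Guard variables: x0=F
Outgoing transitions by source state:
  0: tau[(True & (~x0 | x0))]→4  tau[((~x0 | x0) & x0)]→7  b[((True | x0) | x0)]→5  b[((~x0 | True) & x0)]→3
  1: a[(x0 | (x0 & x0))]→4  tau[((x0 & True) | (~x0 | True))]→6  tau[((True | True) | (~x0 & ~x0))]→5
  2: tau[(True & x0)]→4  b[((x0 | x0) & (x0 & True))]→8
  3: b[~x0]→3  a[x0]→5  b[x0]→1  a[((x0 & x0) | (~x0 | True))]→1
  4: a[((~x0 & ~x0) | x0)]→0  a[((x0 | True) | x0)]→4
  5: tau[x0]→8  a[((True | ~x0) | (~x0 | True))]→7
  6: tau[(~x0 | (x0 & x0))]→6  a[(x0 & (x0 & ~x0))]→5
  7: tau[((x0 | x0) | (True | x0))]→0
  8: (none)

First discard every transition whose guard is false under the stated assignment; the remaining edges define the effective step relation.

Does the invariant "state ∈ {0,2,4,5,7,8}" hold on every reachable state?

Answer: INVARIANT HOLDS

Trace:
Allowed set {0,2,4,5,7,8}
R = {0,4,5,7}
  0: ✓
  4: ✓
  5: ✓
  7: ✓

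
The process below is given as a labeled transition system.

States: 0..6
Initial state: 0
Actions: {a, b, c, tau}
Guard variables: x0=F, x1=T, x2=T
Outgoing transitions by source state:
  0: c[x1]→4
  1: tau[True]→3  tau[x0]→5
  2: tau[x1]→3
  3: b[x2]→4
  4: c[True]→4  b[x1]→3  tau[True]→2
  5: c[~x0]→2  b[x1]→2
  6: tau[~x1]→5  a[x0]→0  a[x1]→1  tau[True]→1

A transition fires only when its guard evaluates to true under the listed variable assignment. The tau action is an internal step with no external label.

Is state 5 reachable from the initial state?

11 transition(s) survive guard evaluation.
depth 0: {0}
depth 1: {4}  total {0,4}
depth 2: {2,3}  total {0,2,3,4}
R = {0,2,3,4}

Answer: UNREACHABLE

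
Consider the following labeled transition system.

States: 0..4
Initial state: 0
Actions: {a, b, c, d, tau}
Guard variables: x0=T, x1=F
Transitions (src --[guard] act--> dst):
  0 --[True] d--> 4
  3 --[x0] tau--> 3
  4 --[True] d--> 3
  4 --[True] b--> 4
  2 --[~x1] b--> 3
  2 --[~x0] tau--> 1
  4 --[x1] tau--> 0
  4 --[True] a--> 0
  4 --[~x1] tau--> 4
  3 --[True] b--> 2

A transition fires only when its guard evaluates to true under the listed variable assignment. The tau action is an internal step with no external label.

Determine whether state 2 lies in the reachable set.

Answer: REACHABLE

Analysis:
Guard filter leaves 8 enabled edge(s).
Layer 0: {0}
Layer 1: {4}  now seen {0,4}
Layer 2: {3}  now seen {0,3,4}
Layer 3: {2}  now seen {0,2,3,4}
R = {0,2,3,4}
witness 2: d·d·b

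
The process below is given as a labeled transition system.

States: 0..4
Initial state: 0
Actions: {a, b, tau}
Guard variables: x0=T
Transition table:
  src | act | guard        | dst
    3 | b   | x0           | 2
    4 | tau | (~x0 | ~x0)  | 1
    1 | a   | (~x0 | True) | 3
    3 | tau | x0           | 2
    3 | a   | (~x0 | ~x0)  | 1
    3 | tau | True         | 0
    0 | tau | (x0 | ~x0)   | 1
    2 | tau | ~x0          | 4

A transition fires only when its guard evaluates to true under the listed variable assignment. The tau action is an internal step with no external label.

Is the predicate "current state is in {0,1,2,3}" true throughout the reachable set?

Answer: INVARIANT HOLDS

Analysis:
Safe = {0,1,2,3}
R = {0,1,2,3}
  0: safe
  1: safe
  2: safe
  3: safe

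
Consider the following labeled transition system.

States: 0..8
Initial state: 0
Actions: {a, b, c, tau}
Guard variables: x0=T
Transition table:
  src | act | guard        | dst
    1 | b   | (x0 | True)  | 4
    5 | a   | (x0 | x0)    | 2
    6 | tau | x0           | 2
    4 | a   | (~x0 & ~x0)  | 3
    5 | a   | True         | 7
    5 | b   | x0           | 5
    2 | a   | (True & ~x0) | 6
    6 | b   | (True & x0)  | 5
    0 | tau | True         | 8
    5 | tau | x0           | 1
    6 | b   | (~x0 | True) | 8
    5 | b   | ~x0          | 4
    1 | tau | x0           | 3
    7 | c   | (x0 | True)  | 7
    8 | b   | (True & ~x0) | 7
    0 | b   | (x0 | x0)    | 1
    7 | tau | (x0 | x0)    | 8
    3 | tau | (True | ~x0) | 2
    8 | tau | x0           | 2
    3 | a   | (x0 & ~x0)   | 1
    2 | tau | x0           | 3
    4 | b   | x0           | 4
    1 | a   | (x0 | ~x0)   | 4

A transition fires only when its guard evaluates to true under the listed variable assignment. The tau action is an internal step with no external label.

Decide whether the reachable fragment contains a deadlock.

Answer: DEADLOCK-FREE

Working:
Reachable = {0,1,2,3,4,8}
  0: b→1  tau→8  [deg 2]
  1: a→4  b→4  tau→3  [deg 3]
  2: tau→3  [deg 1]
  3: tau→2  [deg 1]
  4: b→4  [deg 1]
  8: tau→2  [deg 1]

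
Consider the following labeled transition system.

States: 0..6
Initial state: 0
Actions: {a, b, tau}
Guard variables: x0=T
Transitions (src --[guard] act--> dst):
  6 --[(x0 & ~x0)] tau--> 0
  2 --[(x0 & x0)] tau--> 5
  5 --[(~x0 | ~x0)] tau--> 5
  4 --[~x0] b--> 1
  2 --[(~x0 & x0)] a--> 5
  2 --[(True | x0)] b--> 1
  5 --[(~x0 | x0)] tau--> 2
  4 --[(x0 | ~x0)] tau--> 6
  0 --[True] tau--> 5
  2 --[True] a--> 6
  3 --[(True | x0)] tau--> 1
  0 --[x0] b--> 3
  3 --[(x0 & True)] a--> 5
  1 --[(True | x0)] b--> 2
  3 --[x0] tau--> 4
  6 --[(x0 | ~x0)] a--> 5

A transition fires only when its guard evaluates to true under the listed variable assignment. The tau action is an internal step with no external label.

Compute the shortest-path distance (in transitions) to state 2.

Answer: 2

Working:
Layered search for 2:
  depth 0: {0}
  depth 1: {3,5}
  depth 2: {1,2,4}
2 enters at depth 2; path tau·tau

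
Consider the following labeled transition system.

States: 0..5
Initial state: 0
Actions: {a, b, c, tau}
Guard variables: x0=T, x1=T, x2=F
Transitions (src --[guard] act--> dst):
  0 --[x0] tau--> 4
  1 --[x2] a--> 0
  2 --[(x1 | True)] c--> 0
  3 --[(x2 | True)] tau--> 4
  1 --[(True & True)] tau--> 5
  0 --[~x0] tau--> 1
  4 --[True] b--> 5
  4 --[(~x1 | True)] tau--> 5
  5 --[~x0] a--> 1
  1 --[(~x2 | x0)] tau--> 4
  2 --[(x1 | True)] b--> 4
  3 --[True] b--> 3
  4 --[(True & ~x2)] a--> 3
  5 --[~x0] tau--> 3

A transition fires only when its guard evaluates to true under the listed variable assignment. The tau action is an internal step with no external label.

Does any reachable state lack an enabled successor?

Answer: DEADLOCK at state 5

Analysis:
R = {0,3,4,5}
  0: tau→4  [1 out]
  3: b→3  tau→4  [2 out]
  4: a→3  b→5  tau→5  [3 out]
  5: ∅  [no exit]
witness 5: tau·b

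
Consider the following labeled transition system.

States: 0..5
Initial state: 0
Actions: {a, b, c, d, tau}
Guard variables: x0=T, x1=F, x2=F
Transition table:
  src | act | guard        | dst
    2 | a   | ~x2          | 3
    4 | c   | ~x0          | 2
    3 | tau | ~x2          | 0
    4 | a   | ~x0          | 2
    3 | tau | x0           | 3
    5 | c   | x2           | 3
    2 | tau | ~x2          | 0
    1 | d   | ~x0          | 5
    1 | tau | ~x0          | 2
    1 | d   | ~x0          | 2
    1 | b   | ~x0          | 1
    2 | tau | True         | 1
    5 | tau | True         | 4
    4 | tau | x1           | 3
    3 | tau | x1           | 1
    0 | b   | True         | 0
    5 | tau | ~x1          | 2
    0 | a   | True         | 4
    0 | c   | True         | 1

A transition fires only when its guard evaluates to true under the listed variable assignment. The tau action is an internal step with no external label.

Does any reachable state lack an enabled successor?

R = {0,1,4}
  0: a→4  b→0  c→1  [3 exit(s)]
  1: ∅  [STUCK]
  4: ∅  [STUCK]
trace reaching 1: c

Answer: DEADLOCK at state 1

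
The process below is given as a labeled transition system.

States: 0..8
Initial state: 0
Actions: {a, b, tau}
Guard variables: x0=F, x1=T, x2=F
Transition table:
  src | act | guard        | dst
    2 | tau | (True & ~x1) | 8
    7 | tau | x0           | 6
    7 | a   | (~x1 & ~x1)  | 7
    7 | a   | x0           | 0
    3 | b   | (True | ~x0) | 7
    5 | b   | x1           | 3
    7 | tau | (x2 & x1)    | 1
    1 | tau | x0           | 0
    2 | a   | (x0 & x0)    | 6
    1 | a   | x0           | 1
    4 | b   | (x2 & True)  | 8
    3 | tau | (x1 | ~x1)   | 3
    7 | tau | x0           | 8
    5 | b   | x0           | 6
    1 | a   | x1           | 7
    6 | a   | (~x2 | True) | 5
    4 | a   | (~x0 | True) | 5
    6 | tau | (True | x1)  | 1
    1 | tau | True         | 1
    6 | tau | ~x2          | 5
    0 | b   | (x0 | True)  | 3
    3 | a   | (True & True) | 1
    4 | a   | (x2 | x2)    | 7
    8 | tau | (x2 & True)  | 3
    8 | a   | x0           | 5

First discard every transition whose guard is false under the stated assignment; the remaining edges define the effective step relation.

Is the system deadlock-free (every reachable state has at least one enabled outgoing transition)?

Answer: DEADLOCK at state 7

Working:
Reach set: {0,1,3,7}
  0: b→3  [deg 1]
  1: a→7  tau→1  [deg 2]
  3: a→1  b→7  tau→3  [deg 3]
  7: ∅  [no exit]
Path to 7: b·b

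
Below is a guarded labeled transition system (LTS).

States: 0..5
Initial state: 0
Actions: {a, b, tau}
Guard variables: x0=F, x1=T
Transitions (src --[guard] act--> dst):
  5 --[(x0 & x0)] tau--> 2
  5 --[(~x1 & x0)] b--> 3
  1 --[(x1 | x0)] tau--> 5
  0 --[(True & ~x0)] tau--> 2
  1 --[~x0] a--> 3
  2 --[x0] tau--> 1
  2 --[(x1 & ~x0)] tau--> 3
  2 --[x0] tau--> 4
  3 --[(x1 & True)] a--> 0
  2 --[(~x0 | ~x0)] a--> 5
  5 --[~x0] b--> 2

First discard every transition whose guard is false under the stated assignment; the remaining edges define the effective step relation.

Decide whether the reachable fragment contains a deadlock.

Answer: DEADLOCK-FREE

Trace:
Reach set: {0,2,3,5}
  0: tau→2  [1 exit(s)]
  2: a→5  tau→3  [2 exit(s)]
  3: a→0  [1 exit(s)]
  5: b→2  [1 exit(s)]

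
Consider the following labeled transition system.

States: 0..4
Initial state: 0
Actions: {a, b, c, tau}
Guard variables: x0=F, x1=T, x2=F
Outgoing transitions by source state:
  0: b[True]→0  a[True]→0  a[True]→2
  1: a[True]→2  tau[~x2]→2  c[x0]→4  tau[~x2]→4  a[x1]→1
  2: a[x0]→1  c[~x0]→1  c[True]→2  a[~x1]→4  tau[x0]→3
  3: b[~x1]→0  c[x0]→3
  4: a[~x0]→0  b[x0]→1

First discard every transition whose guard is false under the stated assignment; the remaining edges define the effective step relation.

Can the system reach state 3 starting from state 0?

Answer: UNREACHABLE

Analysis:
After dropping false guards: 10 live edges.
depth 0: {0}
depth 1: {2}  cumulative {0,2}
depth 2: {1}  cumulative {0,1,2}
depth 3: {4}  cumulative {0,1,2,4}
Reachable = {0,1,2,4}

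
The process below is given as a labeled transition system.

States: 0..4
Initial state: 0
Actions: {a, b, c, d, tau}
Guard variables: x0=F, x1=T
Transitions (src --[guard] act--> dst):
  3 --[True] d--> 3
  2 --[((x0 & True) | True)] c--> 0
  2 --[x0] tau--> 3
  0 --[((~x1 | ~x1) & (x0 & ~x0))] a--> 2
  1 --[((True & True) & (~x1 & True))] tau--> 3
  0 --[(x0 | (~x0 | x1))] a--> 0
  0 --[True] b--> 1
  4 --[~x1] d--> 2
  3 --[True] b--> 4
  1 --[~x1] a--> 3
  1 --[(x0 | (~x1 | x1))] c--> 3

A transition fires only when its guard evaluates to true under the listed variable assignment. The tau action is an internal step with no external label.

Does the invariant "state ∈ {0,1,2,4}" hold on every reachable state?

Answer: INVARIANT VIOLATED at state 3

Trace:
Safe = {0,1,2,4}
Reachable = {0,1,3,4}
  0: ✓
  1: ✓
  3: ✗ unsafe
  4: ✓
witness against invariant: b·c → 3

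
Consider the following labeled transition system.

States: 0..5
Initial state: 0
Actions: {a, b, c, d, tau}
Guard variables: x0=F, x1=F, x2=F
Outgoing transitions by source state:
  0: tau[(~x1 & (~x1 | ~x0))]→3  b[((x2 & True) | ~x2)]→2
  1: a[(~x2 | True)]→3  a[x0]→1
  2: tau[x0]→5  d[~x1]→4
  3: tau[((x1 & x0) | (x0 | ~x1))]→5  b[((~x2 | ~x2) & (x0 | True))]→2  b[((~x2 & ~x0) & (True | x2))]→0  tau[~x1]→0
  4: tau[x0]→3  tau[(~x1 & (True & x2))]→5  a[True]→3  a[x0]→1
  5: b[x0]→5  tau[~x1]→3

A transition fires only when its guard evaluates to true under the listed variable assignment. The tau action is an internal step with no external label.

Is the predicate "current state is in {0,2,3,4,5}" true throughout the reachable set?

Safe = {0,2,3,4,5}
R = {0,2,3,4,5}
  0: safe
  2: safe
  3: safe
  4: safe
  5: safe

Answer: INVARIANT HOLDS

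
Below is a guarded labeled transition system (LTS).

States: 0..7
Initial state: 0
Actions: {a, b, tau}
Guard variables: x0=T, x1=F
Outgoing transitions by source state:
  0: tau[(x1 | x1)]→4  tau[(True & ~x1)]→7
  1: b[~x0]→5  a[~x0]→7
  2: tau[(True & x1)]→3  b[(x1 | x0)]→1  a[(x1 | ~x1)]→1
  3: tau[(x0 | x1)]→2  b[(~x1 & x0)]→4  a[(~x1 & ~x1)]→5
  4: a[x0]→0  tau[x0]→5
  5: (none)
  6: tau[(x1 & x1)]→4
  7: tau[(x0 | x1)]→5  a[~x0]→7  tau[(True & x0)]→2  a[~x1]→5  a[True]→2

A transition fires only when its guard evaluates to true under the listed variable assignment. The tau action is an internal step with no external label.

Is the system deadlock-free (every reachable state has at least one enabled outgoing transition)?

Reach set: {0,1,2,5,7}
  0: tau→7  [deg 1]
  1: ∅  [deadlock]
  2: a→1  b→1  [deg 2]
  5: ∅  [deadlock]
  7: a→2  a→5  tau→2  tau→5  [deg 4]
Path to 1: tau·tau·b

Answer: DEADLOCK at state 1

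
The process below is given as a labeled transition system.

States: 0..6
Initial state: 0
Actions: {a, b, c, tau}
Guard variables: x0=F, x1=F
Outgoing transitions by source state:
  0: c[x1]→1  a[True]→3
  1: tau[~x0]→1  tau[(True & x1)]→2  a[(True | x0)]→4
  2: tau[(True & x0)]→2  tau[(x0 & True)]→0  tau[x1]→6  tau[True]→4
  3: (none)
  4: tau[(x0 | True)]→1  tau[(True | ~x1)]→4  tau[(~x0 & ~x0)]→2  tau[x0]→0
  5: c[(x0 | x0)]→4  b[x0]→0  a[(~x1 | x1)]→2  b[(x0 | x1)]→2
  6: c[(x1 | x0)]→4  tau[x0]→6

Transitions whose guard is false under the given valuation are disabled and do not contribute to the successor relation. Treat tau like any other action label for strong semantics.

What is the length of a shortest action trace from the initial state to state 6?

Answer: UNREACHABLE

Trace:
Breadth-first toward 6:
  L0 = {0}
  L1 = {3}
6 never appears.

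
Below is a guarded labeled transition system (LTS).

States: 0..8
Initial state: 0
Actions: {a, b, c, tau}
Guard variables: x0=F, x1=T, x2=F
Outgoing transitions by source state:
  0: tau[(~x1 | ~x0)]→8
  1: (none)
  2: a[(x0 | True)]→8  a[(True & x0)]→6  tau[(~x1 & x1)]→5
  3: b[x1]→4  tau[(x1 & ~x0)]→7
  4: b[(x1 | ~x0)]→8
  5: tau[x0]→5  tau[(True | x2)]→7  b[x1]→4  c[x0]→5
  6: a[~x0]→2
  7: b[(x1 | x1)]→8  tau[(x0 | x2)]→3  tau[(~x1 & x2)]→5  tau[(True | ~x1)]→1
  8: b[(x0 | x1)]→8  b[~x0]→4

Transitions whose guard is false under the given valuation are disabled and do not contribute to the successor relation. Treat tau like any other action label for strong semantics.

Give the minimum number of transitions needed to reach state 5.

Breadth-first toward 5:
  depth 0: {0}
  depth 1: {8}
  depth 2: {4}
5 never appears.

Answer: UNREACHABLE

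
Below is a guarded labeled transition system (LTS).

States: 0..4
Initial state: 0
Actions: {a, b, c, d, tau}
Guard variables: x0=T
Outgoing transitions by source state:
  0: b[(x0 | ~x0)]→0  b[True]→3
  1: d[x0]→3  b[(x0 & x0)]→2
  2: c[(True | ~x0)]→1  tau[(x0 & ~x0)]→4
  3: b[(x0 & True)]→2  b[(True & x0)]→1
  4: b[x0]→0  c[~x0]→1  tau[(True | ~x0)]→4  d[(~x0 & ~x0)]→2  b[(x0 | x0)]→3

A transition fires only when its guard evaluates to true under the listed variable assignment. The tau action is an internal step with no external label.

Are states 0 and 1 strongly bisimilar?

Answer: NOT BISIMILAR

Trace:
Bisimulation quotient by refinement:
  π0 = {{0,1,2,3,4}}
  π1 = {{0,3},{1},{2},{4}}
  π2 = {{0},{1},{2},{3},{4}}
Fixed point at round 3; 5 class(es).
class of 0: {0}; class of 1: {1}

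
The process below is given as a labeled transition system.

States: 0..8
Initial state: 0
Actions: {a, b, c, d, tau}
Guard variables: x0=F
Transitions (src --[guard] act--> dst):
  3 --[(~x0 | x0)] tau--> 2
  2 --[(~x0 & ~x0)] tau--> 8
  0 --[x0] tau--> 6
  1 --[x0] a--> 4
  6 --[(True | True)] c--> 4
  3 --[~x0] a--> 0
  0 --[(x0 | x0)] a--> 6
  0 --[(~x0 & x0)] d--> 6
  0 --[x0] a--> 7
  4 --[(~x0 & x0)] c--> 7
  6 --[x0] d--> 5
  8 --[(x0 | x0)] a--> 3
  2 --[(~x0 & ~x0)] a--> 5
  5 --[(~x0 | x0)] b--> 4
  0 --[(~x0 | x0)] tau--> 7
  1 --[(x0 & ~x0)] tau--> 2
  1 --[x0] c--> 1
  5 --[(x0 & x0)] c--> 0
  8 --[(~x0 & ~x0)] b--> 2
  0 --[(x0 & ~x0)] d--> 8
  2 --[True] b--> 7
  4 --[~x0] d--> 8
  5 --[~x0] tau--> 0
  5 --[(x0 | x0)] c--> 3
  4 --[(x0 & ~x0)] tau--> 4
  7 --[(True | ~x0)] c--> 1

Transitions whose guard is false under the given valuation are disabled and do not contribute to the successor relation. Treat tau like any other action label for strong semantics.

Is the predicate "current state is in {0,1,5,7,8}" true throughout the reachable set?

Answer: INVARIANT HOLDS

Trace:
Allowed set {0,1,5,7,8}
Reach set: {0,1,7}
  0: safe
  1: safe
  7: safe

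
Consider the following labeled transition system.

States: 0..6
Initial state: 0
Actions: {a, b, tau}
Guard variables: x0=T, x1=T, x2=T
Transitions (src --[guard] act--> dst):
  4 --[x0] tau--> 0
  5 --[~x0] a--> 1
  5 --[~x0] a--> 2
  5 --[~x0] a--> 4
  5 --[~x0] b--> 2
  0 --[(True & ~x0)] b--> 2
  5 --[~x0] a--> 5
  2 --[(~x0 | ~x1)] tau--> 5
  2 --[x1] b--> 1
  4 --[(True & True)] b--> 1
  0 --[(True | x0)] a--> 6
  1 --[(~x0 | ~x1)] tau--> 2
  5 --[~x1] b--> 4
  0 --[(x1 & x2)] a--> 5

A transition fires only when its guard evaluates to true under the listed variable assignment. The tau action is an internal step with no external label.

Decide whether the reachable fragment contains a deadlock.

Reachable = {0,5,6}
  0: a→5  a→6  [2 out]
  5: ∅  [STUCK]
  6: ∅  [STUCK]
Path to 5: a

Answer: DEADLOCK at state 5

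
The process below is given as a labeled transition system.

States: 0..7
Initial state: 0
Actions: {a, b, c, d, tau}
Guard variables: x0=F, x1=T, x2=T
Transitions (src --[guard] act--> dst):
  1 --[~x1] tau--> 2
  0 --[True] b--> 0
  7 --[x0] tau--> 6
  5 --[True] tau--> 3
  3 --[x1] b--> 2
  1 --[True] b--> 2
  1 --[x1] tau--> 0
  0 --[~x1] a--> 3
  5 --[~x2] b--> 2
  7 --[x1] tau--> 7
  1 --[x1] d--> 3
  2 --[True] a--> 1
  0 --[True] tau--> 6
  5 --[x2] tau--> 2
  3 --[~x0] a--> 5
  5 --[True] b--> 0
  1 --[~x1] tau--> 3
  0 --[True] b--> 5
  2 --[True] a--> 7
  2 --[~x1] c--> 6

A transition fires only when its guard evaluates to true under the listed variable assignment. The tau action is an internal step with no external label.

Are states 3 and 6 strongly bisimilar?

Bisimulation quotient by refinement:
  round 0: {{0,1,2,3,4,5,6,7}}
  round 1: {{0,5},{1},{2},{3},{4,6},{7}}
  round 2: {{0},{1},{2},{3},{4,6},{5},{7}}
stable after 3 split(s): 7 block(s)
[3]={3}  [6]={4,6}

Answer: NOT BISIMILAR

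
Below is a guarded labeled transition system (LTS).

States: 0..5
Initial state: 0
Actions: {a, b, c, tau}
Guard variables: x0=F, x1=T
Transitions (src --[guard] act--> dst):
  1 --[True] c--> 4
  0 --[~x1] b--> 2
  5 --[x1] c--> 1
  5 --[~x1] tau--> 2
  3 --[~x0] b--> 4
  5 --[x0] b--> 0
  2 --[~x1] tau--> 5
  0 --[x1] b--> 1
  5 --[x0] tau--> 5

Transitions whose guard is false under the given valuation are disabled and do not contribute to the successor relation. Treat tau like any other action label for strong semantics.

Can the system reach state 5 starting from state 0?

4 transition(s) survive guard evaluation.
depth 0: {0}
depth 1: {1}  total {0,1}
depth 2: {4}  total {0,1,4}
R = {0,1,4}

Answer: UNREACHABLE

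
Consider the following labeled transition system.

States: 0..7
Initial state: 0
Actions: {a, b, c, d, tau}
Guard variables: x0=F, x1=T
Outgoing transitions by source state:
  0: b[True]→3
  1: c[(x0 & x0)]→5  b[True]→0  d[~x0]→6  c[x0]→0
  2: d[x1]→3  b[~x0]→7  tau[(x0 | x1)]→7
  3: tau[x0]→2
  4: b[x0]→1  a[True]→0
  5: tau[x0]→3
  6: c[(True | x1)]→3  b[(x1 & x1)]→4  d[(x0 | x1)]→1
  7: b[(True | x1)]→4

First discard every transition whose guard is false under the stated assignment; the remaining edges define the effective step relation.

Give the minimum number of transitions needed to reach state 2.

BFS to 2:
  L0 = {0}
  L1 = {3}
2 never appears.

Answer: UNREACHABLE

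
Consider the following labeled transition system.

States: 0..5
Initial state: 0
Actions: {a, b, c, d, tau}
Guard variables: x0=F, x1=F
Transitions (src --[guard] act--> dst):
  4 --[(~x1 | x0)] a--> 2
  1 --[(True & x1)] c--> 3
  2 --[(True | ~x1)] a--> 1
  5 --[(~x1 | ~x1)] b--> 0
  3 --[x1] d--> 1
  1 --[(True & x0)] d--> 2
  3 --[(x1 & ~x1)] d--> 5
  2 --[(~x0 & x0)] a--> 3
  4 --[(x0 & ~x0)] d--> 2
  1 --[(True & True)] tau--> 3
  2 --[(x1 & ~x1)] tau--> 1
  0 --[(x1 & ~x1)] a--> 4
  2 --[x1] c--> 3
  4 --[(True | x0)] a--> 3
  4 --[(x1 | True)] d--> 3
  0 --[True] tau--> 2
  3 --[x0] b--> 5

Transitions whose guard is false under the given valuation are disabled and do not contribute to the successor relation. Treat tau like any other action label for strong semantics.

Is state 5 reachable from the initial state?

After dropping false guards: 7 live edges.
L0 = {0}
L1 = {2}  total {0,2}
L2 = {1}  total {0,1,2}
L3 = {3}  total {0,1,2,3}
R = {0,1,2,3}

Answer: UNREACHABLE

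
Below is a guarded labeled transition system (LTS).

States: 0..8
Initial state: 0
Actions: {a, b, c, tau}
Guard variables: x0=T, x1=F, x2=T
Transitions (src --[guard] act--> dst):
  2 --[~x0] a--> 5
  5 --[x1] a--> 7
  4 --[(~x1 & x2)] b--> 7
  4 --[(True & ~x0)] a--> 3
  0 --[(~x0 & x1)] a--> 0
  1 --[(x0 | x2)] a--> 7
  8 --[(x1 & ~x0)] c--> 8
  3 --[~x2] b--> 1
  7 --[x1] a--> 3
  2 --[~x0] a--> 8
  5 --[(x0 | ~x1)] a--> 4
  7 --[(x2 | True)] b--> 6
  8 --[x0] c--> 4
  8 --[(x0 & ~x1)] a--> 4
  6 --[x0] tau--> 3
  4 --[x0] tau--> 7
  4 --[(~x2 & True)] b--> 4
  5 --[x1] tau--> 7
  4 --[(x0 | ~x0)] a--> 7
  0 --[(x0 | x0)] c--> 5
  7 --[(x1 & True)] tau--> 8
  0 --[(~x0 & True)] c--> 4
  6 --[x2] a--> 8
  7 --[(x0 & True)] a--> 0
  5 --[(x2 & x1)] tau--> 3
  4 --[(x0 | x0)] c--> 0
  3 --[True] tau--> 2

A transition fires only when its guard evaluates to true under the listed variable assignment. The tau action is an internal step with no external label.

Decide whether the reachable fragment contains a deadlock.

Answer: DEADLOCK at state 2

Working:
Reachable = {0,2,3,4,5,6,7,8}
  0: c→5  [1 exit(s)]
  2: ∅  [STUCK]
  3: tau→2  [1 exit(s)]
  4: a→7  b→7  c→0  tau→7  [4 exit(s)]
  5: a→4  [1 exit(s)]
  6: a→8  tau→3  [2 exit(s)]
  7: a→0  b→6  [2 exit(s)]
  8: a→4  c→4  [2 exit(s)]
Path to 2: c·a·b·b·tau·tau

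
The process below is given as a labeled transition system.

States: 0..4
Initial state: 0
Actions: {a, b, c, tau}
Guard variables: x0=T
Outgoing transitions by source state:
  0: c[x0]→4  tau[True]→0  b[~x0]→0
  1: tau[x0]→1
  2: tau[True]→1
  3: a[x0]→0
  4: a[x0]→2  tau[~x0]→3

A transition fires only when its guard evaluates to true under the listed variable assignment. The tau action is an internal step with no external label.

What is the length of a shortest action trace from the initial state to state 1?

BFS to 1:
  depth 0: {0}
  depth 1: {4}
  depth 2: {2}
  depth 3: {1}
depth(1)=3, e.g. c·a·tau

Answer: 3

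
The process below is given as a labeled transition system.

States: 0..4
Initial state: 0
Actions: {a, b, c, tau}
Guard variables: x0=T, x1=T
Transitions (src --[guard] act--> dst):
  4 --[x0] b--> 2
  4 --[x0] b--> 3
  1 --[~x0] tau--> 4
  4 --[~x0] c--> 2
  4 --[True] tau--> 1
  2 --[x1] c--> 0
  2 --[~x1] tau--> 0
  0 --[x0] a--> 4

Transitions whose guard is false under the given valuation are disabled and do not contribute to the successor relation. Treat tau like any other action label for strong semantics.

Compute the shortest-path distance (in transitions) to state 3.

BFS to 3:
  Layer 0: {0}
  Layer 1: {4}
  Layer 2: {1,2,3}
depth(3)=2, e.g. a·b

Answer: 2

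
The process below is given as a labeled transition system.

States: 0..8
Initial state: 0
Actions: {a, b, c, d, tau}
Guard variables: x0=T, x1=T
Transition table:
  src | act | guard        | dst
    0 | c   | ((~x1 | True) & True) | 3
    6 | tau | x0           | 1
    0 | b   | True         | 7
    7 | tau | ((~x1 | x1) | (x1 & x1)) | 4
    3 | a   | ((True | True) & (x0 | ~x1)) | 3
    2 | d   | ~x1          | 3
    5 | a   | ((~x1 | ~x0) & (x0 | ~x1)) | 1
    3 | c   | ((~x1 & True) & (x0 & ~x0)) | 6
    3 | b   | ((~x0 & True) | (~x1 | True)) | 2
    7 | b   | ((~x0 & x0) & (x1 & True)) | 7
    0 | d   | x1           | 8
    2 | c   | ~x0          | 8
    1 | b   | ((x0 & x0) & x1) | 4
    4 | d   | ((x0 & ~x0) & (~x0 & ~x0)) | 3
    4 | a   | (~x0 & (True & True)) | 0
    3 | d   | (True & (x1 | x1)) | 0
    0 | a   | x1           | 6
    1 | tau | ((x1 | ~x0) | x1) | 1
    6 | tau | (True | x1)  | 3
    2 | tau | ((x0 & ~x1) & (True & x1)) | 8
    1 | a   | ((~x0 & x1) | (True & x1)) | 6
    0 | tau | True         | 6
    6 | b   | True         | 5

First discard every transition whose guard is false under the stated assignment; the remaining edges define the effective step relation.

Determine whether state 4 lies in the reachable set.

Answer: REACHABLE

Trace:
Guard filter leaves 15 enabled edge(s).
depth 0: {0}
depth 1: {3,6,7,8}  total {0,3,6,7,8}
depth 2: {1,2,4,5}  total {0,1,2,3,4,5,6,7,8}
R = {0,1,2,3,4,5,6,7,8}
trace reaching 4: b·tau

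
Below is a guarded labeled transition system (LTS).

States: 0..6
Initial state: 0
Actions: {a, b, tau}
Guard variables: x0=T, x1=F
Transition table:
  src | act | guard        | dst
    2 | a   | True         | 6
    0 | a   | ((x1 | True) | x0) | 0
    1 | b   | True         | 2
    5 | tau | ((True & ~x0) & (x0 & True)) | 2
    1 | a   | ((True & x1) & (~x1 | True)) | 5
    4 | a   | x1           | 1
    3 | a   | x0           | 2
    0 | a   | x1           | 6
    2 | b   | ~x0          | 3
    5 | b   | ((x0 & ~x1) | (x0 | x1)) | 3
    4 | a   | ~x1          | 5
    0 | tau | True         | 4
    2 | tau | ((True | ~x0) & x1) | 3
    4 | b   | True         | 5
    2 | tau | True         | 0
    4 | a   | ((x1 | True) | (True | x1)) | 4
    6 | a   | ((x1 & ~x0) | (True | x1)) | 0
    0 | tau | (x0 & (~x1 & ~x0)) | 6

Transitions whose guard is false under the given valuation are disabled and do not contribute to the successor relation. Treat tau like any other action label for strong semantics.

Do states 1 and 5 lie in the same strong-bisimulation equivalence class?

Compute ~ classes (split until stable):
  π0 = {{0,1,2,3,4,5,6}}
  π1 = {{0,2},{1,5},{3,6},{4}}
  π2 = {{0},{1},{2},{3,6},{4},{5}}
  π3 = {{0},{1},{2},{3},{4},{5},{6}}
stable after 4 split(s): 7 block(s)
class of 1: {1}; class of 5: {5}

Answer: NOT BISIMILAR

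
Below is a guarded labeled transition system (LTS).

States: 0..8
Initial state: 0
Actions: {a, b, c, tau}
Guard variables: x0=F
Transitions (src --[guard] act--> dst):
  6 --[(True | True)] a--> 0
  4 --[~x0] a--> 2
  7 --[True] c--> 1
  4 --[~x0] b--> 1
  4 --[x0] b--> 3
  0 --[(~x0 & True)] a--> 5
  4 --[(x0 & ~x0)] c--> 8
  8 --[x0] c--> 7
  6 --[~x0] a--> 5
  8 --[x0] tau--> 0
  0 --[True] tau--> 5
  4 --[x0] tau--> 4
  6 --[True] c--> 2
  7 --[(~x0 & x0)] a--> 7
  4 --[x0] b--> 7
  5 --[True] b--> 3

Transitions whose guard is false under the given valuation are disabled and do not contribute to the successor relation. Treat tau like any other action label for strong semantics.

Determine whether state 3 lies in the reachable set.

Guard filter leaves 9 enabled edge(s).
Layer 0: {0}
Layer 1: {5}  now seen {0,5}
Layer 2: {3}  now seen {0,3,5}
R = {0,3,5}
witness 3: a·b

Answer: REACHABLE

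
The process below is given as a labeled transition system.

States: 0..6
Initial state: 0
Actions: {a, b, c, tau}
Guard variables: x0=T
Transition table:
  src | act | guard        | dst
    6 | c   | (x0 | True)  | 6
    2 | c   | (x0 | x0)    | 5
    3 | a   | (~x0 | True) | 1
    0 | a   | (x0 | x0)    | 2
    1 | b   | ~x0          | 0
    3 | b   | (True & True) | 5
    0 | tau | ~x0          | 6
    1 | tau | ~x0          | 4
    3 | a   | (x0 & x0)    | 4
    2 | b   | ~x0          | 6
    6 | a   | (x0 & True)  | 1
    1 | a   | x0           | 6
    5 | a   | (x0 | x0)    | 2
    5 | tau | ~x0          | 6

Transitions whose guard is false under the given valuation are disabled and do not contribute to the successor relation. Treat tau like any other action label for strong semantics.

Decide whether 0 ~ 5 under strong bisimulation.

Answer: BISIMILAR

Trace:
Refine partition for ~:
  π0 = {{0,1,2,3,4,5,6}}
  π1 = {{0,1,5},{2},{3},{4},{6}}
  π2 = {{0,5},{1},{2},{3},{4},{6}}
6 equivalence class(es) (converged in 3)
class of 0: {0,5}; class of 5: {0,5}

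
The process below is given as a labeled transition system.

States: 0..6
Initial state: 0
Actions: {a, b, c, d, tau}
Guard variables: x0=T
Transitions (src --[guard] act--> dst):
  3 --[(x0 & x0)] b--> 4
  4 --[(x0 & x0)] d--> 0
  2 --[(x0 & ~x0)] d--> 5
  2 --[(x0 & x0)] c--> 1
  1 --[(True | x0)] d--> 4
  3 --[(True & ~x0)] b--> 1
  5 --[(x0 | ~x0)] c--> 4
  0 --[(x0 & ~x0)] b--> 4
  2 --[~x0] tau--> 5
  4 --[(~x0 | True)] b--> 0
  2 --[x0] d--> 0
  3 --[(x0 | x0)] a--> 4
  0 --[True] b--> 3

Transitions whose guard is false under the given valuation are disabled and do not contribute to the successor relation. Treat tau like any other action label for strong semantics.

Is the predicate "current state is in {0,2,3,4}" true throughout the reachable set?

Answer: INVARIANT HOLDS

Working:
Safe = {0,2,3,4}
Reachable = {0,3,4}
  0: safe
  3: safe
  4: safe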